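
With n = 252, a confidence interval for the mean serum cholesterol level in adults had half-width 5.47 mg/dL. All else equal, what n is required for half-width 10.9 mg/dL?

Margin of error scales as 1/√n, so n₂ = n₁·(E₁/E₂)².
n₂ = 252 × (5.47/10.9)² = 252 × 0.2518 = 63.45
Round up: n₂ = 64.

64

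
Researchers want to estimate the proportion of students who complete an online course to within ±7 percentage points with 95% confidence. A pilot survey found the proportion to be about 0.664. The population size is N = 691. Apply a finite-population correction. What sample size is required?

n = 140

For a proportion with margin E = 0.07 at 95% confidence, z = 1.960.
n = p̂(1−p̂)(z/E)² = 0.664 × 0.336 × (1.960/0.07)² = 174.91 — call this n₀.
Finite-population correction with N = 691: n = n₀ / (1 + (n₀−1)/N) = 174.91 / 1.252 = 139.70
Round up: n = 140.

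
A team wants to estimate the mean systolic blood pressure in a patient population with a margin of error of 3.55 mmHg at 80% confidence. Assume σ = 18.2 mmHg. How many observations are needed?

For a mean, the margin of error is E = z·σ/√n, so n = (zσ/E)².
At 80% confidence, z = 1.282.
n = (1.282 × 18.2 / 3.55)² = 43.20
Round up: n = 44.

44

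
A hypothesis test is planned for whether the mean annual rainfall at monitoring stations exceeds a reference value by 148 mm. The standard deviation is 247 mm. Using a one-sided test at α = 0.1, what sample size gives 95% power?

For a one-sample z-test, n = ((z_α + z_β)·σ/δ)².
z_α = 1.282 (one-sided α = 0.1); z_β = 1.645 (power 95% → β = 0.05).
n = (2.927 × 247 / 148)² = 23.86
Round up: n = 24.

n = 24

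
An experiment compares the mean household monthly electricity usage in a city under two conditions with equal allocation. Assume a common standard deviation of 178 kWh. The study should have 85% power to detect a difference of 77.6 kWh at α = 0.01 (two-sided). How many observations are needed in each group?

138 per group

For two equal groups, n per group = 2·((z_{α/2} + z_β)·σ/δ)².
z_{α/2} = 2.576; z_β = 1.036 (power 85%).
n = 2 × (3.612 × 178 / 77.6)² = 2 × 68.65 = 137.30
Round up: n = 138 per group.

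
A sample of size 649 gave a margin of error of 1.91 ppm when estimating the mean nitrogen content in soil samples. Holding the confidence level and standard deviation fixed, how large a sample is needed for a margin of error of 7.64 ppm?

Margin of error scales as 1/√n, so n₂ = n₁·(E₁/E₂)².
n₂ = 649 × (1.91/7.64)² = 649 × 0.0625 = 40.56
Round up: n₂ = 41.

41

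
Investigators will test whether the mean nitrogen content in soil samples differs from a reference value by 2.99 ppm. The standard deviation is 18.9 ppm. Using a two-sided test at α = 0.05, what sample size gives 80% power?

314

For a one-sample z-test, n = ((z_{α/2} + z_β)·σ/δ)².
z_{α/2} = 1.960 (two-sided α = 0.05); z_β = 0.842 (power 80% → β = 0.2).
n = (2.802 × 18.9 / 2.99)² = 313.70
Round up: n = 314.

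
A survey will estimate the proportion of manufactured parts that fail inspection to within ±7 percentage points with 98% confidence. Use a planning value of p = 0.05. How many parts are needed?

53

For a proportion with margin E = 0.07 at 98% confidence, z = 2.326.
n = p̂(1−p̂)(z/E)² = 0.05 × 0.95 × (2.326/0.07)² = 52.45
Round up: n = 53.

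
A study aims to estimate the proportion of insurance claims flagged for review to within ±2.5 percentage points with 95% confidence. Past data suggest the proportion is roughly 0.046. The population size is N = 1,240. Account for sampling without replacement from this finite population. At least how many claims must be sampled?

For a proportion with margin E = 0.025 at 95% confidence, z = 1.960.
n = p̂(1−p̂)(z/E)² = 0.046 × 0.954 × (1.960/0.025)² = 269.74 — call this n₀.
Finite-population correction with N = 1,240: n = n₀ / (1 + (n₀−1)/N) = 269.74 / 1.217 = 221.64
Round up: n = 222.

222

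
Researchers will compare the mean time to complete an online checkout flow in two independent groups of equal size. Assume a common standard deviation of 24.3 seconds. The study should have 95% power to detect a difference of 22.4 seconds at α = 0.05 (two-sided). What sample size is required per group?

For two equal groups, n per group = 2·((z_{α/2} + z_β)·σ/δ)².
z_{α/2} = 1.960; z_β = 1.645 (power 95%).
n = 2 × (3.605 × 24.3 / 22.4)² = 2 × 15.29 = 30.58
Round up: n = 31 per group.

31 per group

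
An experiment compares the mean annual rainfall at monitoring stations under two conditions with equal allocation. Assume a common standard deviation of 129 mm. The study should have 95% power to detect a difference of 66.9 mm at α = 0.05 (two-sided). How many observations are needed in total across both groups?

For two equal groups, n per group = 2·((z_{α/2} + z_β)·σ/δ)².
z_{α/2} = 1.960; z_β = 1.645 (power 95%).
n = 2 × (3.605 × 129 / 66.9)² = 2 × 48.32 = 96.64
Round up: n = 97 per group.
Total across both groups: 2 × 97 = 194.

194 total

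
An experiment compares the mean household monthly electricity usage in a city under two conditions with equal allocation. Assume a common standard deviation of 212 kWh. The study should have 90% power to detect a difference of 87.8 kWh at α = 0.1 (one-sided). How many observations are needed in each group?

For two equal groups, n per group = 2·((z_α + z_β)·σ/δ)².
z_α = 1.282; z_β = 1.282 (power 90%).
n = 2 × (2.564 × 212 / 87.8)² = 2 × 38.33 = 76.66
Round up: n = 77 per group.

77 per group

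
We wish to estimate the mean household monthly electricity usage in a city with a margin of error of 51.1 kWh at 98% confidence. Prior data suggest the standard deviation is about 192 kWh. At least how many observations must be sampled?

n = 77

For a mean, the margin of error is E = z·σ/√n, so n = (zσ/E)².
At 98% confidence, z = 2.326.
n = (2.326 × 192 / 51.1)² = 76.38
Round up: n = 77.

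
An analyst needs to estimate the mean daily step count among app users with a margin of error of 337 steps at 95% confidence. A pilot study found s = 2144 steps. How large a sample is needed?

For a mean, the margin of error is E = z·σ/√n, so n = (zσ/E)².
At 95% confidence, z = 1.960.
n = (1.960 × 2144 / 337)² = 155.49
Round up: n = 156.

156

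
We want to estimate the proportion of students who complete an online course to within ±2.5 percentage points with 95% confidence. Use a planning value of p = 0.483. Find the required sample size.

n = 1535

For a proportion with margin E = 0.025 at 95% confidence, z = 1.960.
n = p̂(1−p̂)(z/E)² = 0.483 × 0.517 × (1.960/0.025)² = 1534.86
Round up: n = 1535.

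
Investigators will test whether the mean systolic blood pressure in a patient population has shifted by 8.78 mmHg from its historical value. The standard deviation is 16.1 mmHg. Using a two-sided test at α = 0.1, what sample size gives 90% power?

n = 29

For a one-sample z-test, n = ((z_{α/2} + z_β)·σ/δ)².
z_{α/2} = 1.645 (two-sided α = 0.1); z_β = 1.282 (power 90% → β = 0.1).
n = (2.927 × 16.1 / 8.78)² = 28.81
Round up: n = 29.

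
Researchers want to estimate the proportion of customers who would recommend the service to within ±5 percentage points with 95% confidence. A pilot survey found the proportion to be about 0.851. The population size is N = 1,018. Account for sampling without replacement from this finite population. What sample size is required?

For a proportion with margin E = 0.05 at 95% confidence, z = 1.960.
n = p̂(1−p̂)(z/E)² = 0.851 × 0.149 × (1.960/0.05)² = 194.84 — call this n₀.
Finite-population correction with N = 1,018: n = n₀ / (1 + (n₀−1)/N) = 194.84 / 1.19 = 163.73
Round up: n = 164.

n = 164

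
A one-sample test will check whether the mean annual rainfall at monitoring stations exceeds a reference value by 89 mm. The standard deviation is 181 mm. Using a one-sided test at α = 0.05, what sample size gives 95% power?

45

For a one-sample z-test, n = ((z_α + z_β)·σ/δ)².
z_α = 1.645 (one-sided α = 0.05); z_β = 1.645 (power 95% → β = 0.05).
n = (3.290 × 181 / 89)² = 44.77
Round up: n = 45.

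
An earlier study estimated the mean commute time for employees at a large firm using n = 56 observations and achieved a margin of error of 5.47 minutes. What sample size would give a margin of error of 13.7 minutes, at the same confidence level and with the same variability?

9

Margin of error scales as 1/√n, so n₂ = n₁·(E₁/E₂)².
n₂ = 56 × (5.47/13.7)² = 56 × 0.1594 = 8.93
Round up: n₂ = 9.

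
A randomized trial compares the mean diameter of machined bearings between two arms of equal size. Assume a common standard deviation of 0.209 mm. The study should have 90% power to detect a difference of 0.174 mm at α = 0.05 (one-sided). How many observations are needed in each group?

For two equal groups, n per group = 2·((z_α + z_β)·σ/δ)².
z_α = 1.645; z_β = 1.282 (power 90%).
n = 2 × (2.927 × 0.209 / 0.174)² = 2 × 12.36 = 24.72
Round up: n = 25 per group.

25 per group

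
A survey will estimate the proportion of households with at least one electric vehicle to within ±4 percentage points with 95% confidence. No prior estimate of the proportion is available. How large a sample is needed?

For a proportion with margin E = 0.04 at 95% confidence, z = 1.960.
With no prior estimate, use p = 0.5, which maximizes p(1−p) at 0.25.
n = 0.25 × (z/E)² = 0.25 × (1.960/0.04)² = 600.25
Round up: n = 601.

601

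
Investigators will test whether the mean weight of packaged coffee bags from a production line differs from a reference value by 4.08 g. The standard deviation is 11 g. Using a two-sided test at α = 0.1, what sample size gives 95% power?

79

For a one-sample z-test, n = ((z_{α/2} + z_β)·σ/δ)².
z_{α/2} = 1.645 (two-sided α = 0.1); z_β = 1.645 (power 95% → β = 0.05).
n = (3.290 × 11 / 4.08)² = 78.68
Round up: n = 79.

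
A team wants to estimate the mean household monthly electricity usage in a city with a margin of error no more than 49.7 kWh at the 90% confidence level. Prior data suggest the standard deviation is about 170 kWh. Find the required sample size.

32

For a mean, the margin of error is E = z·σ/√n, so n = (zσ/E)².
At 90% confidence, z = 1.645.
n = (1.645 × 170 / 49.7)² = 31.66
Round up: n = 32.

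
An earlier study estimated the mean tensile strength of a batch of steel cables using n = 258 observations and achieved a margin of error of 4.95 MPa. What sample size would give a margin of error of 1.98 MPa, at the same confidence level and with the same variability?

n = 1613

Margin of error scales as 1/√n, so n₂ = n₁·(E₁/E₂)².
n₂ = 258 × (4.95/1.98)² = 258 × 6.25 = 1612.50
Round up: n₂ = 1613.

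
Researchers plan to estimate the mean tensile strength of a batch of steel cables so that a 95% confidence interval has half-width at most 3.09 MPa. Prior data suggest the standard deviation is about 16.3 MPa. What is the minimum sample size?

For a mean, the margin of error is E = z·σ/√n, so n = (zσ/E)².
At 95% confidence, z = 1.960.
n = (1.960 × 16.3 / 3.09)² = 106.90
Round up: n = 107.

107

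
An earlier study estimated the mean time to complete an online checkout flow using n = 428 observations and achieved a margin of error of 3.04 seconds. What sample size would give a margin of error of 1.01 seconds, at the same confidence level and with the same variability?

3878

Margin of error scales as 1/√n, so n₂ = n₁·(E₁/E₂)².
n₂ = 428 × (3.04/1.01)² = 428 × 9.06 = 3877.68
Round up: n₂ = 3878.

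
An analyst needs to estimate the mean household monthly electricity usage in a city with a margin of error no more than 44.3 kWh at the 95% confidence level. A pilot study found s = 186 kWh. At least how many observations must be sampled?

68

For a mean, the margin of error is E = z·σ/√n, so n = (zσ/E)².
At 95% confidence, z = 1.960.
n = (1.960 × 186 / 44.3)² = 67.72
Round up: n = 68.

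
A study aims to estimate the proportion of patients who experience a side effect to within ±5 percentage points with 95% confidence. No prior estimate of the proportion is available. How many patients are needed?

For a proportion with margin E = 0.05 at 95% confidence, z = 1.960.
With no prior estimate, use p = 0.5, which maximizes p(1−p) at 0.25.
n = 0.25 × (z/E)² = 0.25 × (1.960/0.05)² = 384.16
Round up: n = 385.

385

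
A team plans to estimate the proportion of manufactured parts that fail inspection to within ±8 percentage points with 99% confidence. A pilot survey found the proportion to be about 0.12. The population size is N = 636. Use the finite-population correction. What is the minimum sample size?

n = 94

For a proportion with margin E = 0.08 at 99% confidence, z = 2.576.
n = p̂(1−p̂)(z/E)² = 0.12 × 0.88 × (2.576/0.08)² = 109.49 — call this n₀.
Finite-population correction with N = 636: n = n₀ / (1 + (n₀−1)/N) = 109.49 / 1.171 = 93.50
Round up: n = 94.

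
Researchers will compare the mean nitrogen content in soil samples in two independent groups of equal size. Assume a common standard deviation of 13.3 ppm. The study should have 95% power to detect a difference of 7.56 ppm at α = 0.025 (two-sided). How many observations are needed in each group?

94 per group

For two equal groups, n per group = 2·((z_{α/2} + z_β)·σ/δ)².
z_{α/2} = 2.241; z_β = 1.645 (power 95%).
n = 2 × (3.886 × 13.3 / 7.56)² = 2 × 46.74 = 93.48
Round up: n = 94 per group.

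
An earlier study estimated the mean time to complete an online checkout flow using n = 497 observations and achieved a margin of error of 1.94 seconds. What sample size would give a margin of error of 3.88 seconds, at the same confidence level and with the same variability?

125

Margin of error scales as 1/√n, so n₂ = n₁·(E₁/E₂)².
n₂ = 497 × (1.94/3.88)² = 497 × 0.25 = 124.25
Round up: n₂ = 125.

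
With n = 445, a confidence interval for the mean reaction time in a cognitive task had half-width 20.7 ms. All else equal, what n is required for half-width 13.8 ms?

Margin of error scales as 1/√n, so n₂ = n₁·(E₁/E₂)².
n₂ = 445 × (20.7/13.8)² = 445 × 2.25 = 1001.25
Round up: n₂ = 1002.

n = 1002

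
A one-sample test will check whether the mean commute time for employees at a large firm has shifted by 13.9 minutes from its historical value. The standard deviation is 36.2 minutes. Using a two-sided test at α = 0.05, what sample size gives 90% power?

For a one-sample z-test, n = ((z_{α/2} + z_β)·σ/δ)².
z_{α/2} = 1.960 (two-sided α = 0.05); z_β = 1.282 (power 90% → β = 0.1).
n = (3.242 × 36.2 / 13.9)² = 71.29
Round up: n = 72.

72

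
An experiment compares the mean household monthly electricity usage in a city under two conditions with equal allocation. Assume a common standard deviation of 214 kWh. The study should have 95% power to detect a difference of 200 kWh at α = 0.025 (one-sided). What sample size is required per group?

30 per group

For two equal groups, n per group = 2·((z_α + z_β)·σ/δ)².
z_α = 1.960; z_β = 1.645 (power 95%).
n = 2 × (3.605 × 214 / 200)² = 2 × 14.88 = 29.76
Round up: n = 30 per group.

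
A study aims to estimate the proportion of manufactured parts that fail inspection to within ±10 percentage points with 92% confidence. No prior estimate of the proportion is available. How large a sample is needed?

n = 77

For a proportion with margin E = 0.1 at 92% confidence, z = 1.751.
With no prior estimate, use p = 0.5, which maximizes p(1−p) at 0.25.
n = 0.25 × (z/E)² = 0.25 × (1.751/0.1)² = 76.65
Round up: n = 77.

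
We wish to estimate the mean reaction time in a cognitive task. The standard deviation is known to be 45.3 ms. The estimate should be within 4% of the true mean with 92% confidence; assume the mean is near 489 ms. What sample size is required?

For a mean, the margin of error is E = z·σ/√n, so n = (zσ/E)².
At 92% confidence, z = 1.751.
E = 4% of 489 = 19.56 ms.
n = (1.751 × 45.3 / 19.56)² = 16.44
Round up: n = 17.

17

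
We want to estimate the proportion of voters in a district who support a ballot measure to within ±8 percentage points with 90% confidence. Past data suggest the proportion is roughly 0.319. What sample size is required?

92

For a proportion with margin E = 0.08 at 90% confidence, z = 1.645.
n = p̂(1−p̂)(z/E)² = 0.319 × 0.681 × (1.645/0.08)² = 91.85
Round up: n = 92.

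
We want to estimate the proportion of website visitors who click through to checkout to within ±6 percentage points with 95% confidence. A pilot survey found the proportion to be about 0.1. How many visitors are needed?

97

For a proportion with margin E = 0.06 at 95% confidence, z = 1.960.
n = p̂(1−p̂)(z/E)² = 0.1 × 0.9 × (1.960/0.06)² = 96.04
Round up: n = 97.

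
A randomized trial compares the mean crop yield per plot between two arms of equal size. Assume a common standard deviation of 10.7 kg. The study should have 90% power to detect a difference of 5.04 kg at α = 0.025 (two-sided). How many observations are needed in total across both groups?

224 total

For two equal groups, n per group = 2·((z_{α/2} + z_β)·σ/δ)².
z_{α/2} = 2.241; z_β = 1.282 (power 90%).
n = 2 × (3.523 × 10.7 / 5.04)² = 2 × 55.94 = 111.88
Round up: n = 112 per group.
Total across both groups: 2 × 112 = 224.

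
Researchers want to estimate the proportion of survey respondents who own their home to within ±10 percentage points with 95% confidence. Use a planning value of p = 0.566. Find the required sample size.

For a proportion with margin E = 0.1 at 95% confidence, z = 1.960.
n = p̂(1−p̂)(z/E)² = 0.566 × 0.434 × (1.960/0.1)² = 94.37
Round up: n = 95.

95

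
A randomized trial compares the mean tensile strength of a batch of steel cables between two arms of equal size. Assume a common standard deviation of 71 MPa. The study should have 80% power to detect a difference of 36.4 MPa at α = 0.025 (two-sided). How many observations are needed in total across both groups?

146 total

For two equal groups, n per group = 2·((z_{α/2} + z_β)·σ/δ)².
z_{α/2} = 2.241; z_β = 0.842 (power 80%).
n = 2 × (3.083 × 71 / 36.4)² = 2 × 36.16 = 72.32
Round up: n = 73 per group.
Total across both groups: 2 × 73 = 146.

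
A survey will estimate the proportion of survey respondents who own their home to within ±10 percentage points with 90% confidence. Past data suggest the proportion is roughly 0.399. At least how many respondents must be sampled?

For a proportion with margin E = 0.1 at 90% confidence, z = 1.645.
n = p̂(1−p̂)(z/E)² = 0.399 × 0.601 × (1.645/0.1)² = 64.89
Round up: n = 65.

65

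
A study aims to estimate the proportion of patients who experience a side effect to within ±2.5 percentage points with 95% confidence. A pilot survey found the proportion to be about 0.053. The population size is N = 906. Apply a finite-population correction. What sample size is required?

For a proportion with margin E = 0.025 at 95% confidence, z = 1.960.
n = p̂(1−p̂)(z/E)² = 0.053 × 0.947 × (1.960/0.025)² = 308.50 — call this n₀.
Finite-population correction with N = 906: n = n₀ / (1 + (n₀−1)/N) = 308.50 / 1.339 = 230.40
Round up: n = 231.

231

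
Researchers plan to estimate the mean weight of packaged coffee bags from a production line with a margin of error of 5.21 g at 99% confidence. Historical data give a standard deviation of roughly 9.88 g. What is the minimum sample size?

For a mean, the margin of error is E = z·σ/√n, so n = (zσ/E)².
At 99% confidence, z = 2.576.
n = (2.576 × 9.88 / 5.21)² = 23.86
Round up: n = 24.

n = 24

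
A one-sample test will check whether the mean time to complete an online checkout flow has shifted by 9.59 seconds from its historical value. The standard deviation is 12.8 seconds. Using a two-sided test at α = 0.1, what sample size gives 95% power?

20

For a one-sample z-test, n = ((z_{α/2} + z_β)·σ/δ)².
z_{α/2} = 1.645 (two-sided α = 0.1); z_β = 1.645 (power 95% → β = 0.05).
n = (3.290 × 12.8 / 9.59)² = 19.28
Round up: n = 20.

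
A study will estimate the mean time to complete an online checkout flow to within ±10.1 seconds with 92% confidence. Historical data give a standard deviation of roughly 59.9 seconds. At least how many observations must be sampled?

For a mean, the margin of error is E = z·σ/√n, so n = (zσ/E)².
At 92% confidence, z = 1.751.
n = (1.751 × 59.9 / 10.1)² = 107.84
Round up: n = 108.

108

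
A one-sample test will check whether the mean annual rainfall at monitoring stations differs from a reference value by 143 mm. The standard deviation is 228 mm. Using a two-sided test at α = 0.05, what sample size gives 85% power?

For a one-sample z-test, n = ((z_{α/2} + z_β)·σ/δ)².
z_{α/2} = 1.960 (two-sided α = 0.05); z_β = 1.036 (power 85% → β = 0.15).
n = (2.996 × 228 / 143)² = 22.82
Round up: n = 23.

23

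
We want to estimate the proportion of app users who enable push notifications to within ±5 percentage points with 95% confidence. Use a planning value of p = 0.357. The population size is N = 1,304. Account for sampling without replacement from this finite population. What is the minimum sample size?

For a proportion with margin E = 0.05 at 95% confidence, z = 1.960.
n = p̂(1−p̂)(z/E)² = 0.357 × 0.643 × (1.960/0.05)² = 352.74 — call this n₀.
Finite-population correction with N = 1,304: n = n₀ / (1 + (n₀−1)/N) = 352.74 / 1.27 = 277.75
Round up: n = 278.

278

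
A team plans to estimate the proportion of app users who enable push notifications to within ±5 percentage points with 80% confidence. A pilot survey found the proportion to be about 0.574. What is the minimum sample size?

For a proportion with margin E = 0.05 at 80% confidence, z = 1.282.
n = p̂(1−p̂)(z/E)² = 0.574 × 0.426 × (1.282/0.05)² = 160.75
Round up: n = 161.

161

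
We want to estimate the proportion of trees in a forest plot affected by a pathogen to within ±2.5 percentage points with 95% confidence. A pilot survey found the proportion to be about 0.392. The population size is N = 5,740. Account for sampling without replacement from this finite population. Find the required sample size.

1168

For a proportion with margin E = 0.025 at 95% confidence, z = 1.960.
n = p̂(1−p̂)(z/E)² = 0.392 × 0.608 × (1.960/0.025)² = 1464.95 — call this n₀.
Finite-population correction with N = 5,740: n = n₀ / (1 + (n₀−1)/N) = 1464.95 / 1.255 = 1167.29
Round up: n = 1168.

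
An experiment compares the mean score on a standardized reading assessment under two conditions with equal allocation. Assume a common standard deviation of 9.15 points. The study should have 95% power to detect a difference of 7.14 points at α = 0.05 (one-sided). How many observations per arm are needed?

For two equal groups, n per group = 2·((z_α + z_β)·σ/δ)².
z_α = 1.645; z_β = 1.645 (power 95%).
n = 2 × (3.290 × 9.15 / 7.14)² = 2 × 17.78 = 35.56
Round up: n = 36 per group.

36 per group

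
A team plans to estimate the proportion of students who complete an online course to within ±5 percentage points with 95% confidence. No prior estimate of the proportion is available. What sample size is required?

n = 385

For a proportion with margin E = 0.05 at 95% confidence, z = 1.960.
With no prior estimate, use p = 0.5, which maximizes p(1−p) at 0.25.
n = 0.25 × (z/E)² = 0.25 × (1.960/0.05)² = 384.16
Round up: n = 385.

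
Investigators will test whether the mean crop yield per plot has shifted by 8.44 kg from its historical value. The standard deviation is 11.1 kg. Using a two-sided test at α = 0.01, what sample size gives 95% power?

31

For a one-sample z-test, n = ((z_{α/2} + z_β)·σ/δ)².
z_{α/2} = 2.576 (two-sided α = 0.01); z_β = 1.645 (power 95% → β = 0.05).
n = (4.221 × 11.1 / 8.44)² = 30.82
Round up: n = 31.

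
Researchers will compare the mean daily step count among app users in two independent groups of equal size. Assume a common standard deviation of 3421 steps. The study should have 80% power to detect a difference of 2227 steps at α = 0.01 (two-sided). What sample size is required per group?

For two equal groups, n per group = 2·((z_{α/2} + z_β)·σ/δ)².
z_{α/2} = 2.576; z_β = 0.842 (power 80%).
n = 2 × (3.418 × 3421 / 2227)² = 2 × 27.57 = 55.14
Round up: n = 56 per group.

56 per group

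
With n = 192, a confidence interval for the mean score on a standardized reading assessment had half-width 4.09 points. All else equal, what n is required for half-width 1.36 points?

1737

Margin of error scales as 1/√n, so n₂ = n₁·(E₁/E₂)².
n₂ = 192 × (4.09/1.36)² = 192 × 9.044 = 1736.45
Round up: n₂ = 1737.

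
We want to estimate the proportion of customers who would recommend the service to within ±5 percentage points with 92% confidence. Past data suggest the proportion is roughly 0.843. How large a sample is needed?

163

For a proportion with margin E = 0.05 at 92% confidence, z = 1.751.
n = p̂(1−p̂)(z/E)² = 0.843 × 0.157 × (1.751/0.05)² = 162.32
Round up: n = 163.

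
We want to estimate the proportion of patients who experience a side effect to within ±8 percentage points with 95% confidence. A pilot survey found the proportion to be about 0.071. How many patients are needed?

For a proportion with margin E = 0.08 at 95% confidence, z = 1.960.
n = p̂(1−p̂)(z/E)² = 0.071 × 0.929 × (1.960/0.08)² = 39.59
Round up: n = 40.

40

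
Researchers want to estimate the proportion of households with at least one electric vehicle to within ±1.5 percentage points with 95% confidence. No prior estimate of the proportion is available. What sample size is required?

For a proportion with margin E = 0.015 at 95% confidence, z = 1.960.
With no prior estimate, use p = 0.5, which maximizes p(1−p) at 0.25.
n = 0.25 × (z/E)² = 0.25 × (1.960/0.015)² = 4268.44
Round up: n = 4269.

4269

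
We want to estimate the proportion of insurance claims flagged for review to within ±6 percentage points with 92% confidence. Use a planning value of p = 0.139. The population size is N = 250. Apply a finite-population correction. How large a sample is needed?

For a proportion with margin E = 0.06 at 92% confidence, z = 1.751.
n = p̂(1−p̂)(z/E)² = 0.139 × 0.861 × (1.751/0.06)² = 101.93 — call this n₀.
Finite-population correction with N = 250: n = n₀ / (1 + (n₀−1)/N) = 101.93 / 1.404 = 72.60
Round up: n = 73.

n = 73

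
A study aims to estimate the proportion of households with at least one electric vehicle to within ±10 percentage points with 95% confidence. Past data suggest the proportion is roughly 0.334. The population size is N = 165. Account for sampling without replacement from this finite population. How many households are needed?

For a proportion with margin E = 0.1 at 95% confidence, z = 1.960.
n = p̂(1−p̂)(z/E)² = 0.334 × 0.666 × (1.960/0.1)² = 85.45 — call this n₀.
Finite-population correction with N = 165: n = n₀ / (1 + (n₀−1)/N) = 85.45 / 1.512 = 56.51
Round up: n = 57.

57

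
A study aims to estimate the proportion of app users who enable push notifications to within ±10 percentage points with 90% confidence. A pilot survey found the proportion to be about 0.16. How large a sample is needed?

For a proportion with margin E = 0.1 at 90% confidence, z = 1.645.
n = p̂(1−p̂)(z/E)² = 0.16 × 0.84 × (1.645/0.1)² = 36.37
Round up: n = 37.

n = 37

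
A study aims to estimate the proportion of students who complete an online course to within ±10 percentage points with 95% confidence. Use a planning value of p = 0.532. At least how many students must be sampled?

96

For a proportion with margin E = 0.1 at 95% confidence, z = 1.960.
n = p̂(1−p̂)(z/E)² = 0.532 × 0.468 × (1.960/0.1)² = 95.65
Round up: n = 96.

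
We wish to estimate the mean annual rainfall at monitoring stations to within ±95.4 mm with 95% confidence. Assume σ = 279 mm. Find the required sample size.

33

For a mean, the margin of error is E = z·σ/√n, so n = (zσ/E)².
At 95% confidence, z = 1.960.
n = (1.960 × 279 / 95.4)² = 32.86
Round up: n = 33.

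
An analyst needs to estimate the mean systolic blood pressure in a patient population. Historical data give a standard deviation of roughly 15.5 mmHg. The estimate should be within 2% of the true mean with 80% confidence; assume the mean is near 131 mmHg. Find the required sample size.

n = 58

For a mean, the margin of error is E = z·σ/√n, so n = (zσ/E)².
At 80% confidence, z = 1.282.
E = 2% of 131 = 2.62 mmHg.
n = (1.282 × 15.5 / 2.62)² = 57.52
Round up: n = 58.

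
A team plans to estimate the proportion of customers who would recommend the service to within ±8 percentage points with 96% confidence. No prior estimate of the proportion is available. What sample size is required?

For a proportion with margin E = 0.08 at 96% confidence, z = 2.054.
With no prior estimate, use p = 0.5, which maximizes p(1−p) at 0.25.
n = 0.25 × (z/E)² = 0.25 × (2.054/0.08)² = 164.80
Round up: n = 165.

165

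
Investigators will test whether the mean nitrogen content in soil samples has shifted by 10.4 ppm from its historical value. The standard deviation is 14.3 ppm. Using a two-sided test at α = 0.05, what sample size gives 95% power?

25

For a one-sample z-test, n = ((z_{α/2} + z_β)·σ/δ)².
z_{α/2} = 1.960 (two-sided α = 0.05); z_β = 1.645 (power 95% → β = 0.05).
n = (3.605 × 14.3 / 10.4)² = 24.57
Round up: n = 25.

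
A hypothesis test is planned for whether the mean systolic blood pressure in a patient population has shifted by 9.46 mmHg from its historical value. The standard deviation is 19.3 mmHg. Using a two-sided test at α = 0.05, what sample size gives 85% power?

n = 38

For a one-sample z-test, n = ((z_{α/2} + z_β)·σ/δ)².
z_{α/2} = 1.960 (two-sided α = 0.05); z_β = 1.036 (power 85% → β = 0.15).
n = (2.996 × 19.3 / 9.46)² = 37.36
Round up: n = 38.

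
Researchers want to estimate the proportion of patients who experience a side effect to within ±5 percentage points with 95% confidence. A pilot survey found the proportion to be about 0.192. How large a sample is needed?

239

For a proportion with margin E = 0.05 at 95% confidence, z = 1.960.
n = p̂(1−p̂)(z/E)² = 0.192 × 0.808 × (1.960/0.05)² = 238.39
Round up: n = 239.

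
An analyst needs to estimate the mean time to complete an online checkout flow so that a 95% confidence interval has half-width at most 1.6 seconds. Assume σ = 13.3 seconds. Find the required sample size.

For a mean, the margin of error is E = z·σ/√n, so n = (zσ/E)².
At 95% confidence, z = 1.960.
n = (1.960 × 13.3 / 1.6)² = 265.45
Round up: n = 266.

266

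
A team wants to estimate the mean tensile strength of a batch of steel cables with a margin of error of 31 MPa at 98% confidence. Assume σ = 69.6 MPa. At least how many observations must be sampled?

For a mean, the margin of error is E = z·σ/√n, so n = (zσ/E)².
At 98% confidence, z = 2.326.
n = (2.326 × 69.6 / 31)² = 27.27
Round up: n = 28.

28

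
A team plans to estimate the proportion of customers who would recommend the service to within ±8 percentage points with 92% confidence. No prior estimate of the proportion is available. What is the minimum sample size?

For a proportion with margin E = 0.08 at 92% confidence, z = 1.751.
With no prior estimate, use p = 0.5, which maximizes p(1−p) at 0.25.
n = 0.25 × (z/E)² = 0.25 × (1.751/0.08)² = 119.77
Round up: n = 120.

120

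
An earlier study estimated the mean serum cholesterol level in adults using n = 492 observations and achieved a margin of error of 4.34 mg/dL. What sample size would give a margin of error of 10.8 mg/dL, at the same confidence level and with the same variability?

Margin of error scales as 1/√n, so n₂ = n₁·(E₁/E₂)².
n₂ = 492 × (4.34/10.8)² = 492 × 0.1615 = 79.46
Round up: n₂ = 80.

n = 80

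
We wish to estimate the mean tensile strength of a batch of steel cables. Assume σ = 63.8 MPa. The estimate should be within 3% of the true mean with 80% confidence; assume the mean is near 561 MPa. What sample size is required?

n = 24

For a mean, the margin of error is E = z·σ/√n, so n = (zσ/E)².
At 80% confidence, z = 1.282.
E = 3% of 561 = 16.83 MPa.
n = (1.282 × 63.8 / 16.83)² = 23.62
Round up: n = 24.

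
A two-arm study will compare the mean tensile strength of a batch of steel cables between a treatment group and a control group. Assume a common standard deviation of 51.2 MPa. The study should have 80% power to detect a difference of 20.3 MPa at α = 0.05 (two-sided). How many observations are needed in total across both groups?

200 total

For two equal groups, n per group = 2·((z_{α/2} + z_β)·σ/δ)².
z_{α/2} = 1.960; z_β = 0.842 (power 80%).
n = 2 × (2.802 × 51.2 / 20.3)² = 2 × 49.94 = 99.88
Round up: n = 100 per group.
Total across both groups: 2 × 100 = 200.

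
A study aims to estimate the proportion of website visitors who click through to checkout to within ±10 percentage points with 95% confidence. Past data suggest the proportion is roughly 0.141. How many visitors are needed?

For a proportion with margin E = 0.1 at 95% confidence, z = 1.960.
n = p̂(1−p̂)(z/E)² = 0.141 × 0.859 × (1.960/0.1)² = 46.53
Round up: n = 47.

47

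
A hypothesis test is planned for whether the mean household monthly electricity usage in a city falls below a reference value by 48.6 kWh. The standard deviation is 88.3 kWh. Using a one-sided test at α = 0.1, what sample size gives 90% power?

n = 22

For a one-sample z-test, n = ((z_α + z_β)·σ/δ)².
z_α = 1.282 (one-sided α = 0.1); z_β = 1.282 (power 90% → β = 0.1).
n = (2.564 × 88.3 / 48.6)² = 21.70
Round up: n = 22.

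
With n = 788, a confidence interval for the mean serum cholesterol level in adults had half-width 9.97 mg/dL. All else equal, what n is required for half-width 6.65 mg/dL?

Margin of error scales as 1/√n, so n₂ = n₁·(E₁/E₂)².
n₂ = 788 × (9.97/6.65)² = 788 × 2.248 = 1771.42
Round up: n₂ = 1772.

n = 1772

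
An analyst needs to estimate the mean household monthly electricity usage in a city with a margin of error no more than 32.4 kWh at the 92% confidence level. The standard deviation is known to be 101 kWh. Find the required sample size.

For a mean, the margin of error is E = z·σ/√n, so n = (zσ/E)².
At 92% confidence, z = 1.751.
n = (1.751 × 101 / 32.4)² = 29.79
Round up: n = 30.

30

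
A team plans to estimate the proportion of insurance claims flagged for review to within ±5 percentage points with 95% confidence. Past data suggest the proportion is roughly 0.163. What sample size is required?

210

For a proportion with margin E = 0.05 at 95% confidence, z = 1.960.
n = p̂(1−p̂)(z/E)² = 0.163 × 0.837 × (1.960/0.05)² = 209.65
Round up: n = 210.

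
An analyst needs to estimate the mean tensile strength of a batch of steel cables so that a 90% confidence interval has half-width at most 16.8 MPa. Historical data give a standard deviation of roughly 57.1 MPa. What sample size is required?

n = 32

For a mean, the margin of error is E = z·σ/√n, so n = (zσ/E)².
At 90% confidence, z = 1.645.
n = (1.645 × 57.1 / 16.8)² = 31.26
Round up: n = 32.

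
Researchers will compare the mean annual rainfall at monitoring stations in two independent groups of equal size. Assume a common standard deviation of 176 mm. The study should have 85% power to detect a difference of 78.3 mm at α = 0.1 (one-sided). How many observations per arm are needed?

For two equal groups, n per group = 2·((z_α + z_β)·σ/δ)².
z_α = 1.282; z_β = 1.036 (power 85%).
n = 2 × (2.318 × 176 / 78.3)² = 2 × 27.15 = 54.30
Round up: n = 55 per group.

55 per group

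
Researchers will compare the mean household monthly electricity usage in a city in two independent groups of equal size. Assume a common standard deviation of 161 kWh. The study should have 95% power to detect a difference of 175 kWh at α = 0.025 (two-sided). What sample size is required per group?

For two equal groups, n per group = 2·((z_{α/2} + z_β)·σ/δ)².
z_{α/2} = 2.241; z_β = 1.645 (power 95%).
n = 2 × (3.886 × 161 / 175)² = 2 × 12.78 = 25.56
Round up: n = 26 per group.

26 per group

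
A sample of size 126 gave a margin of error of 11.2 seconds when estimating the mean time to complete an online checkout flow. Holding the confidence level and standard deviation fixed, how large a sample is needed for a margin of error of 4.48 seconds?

788

Margin of error scales as 1/√n, so n₂ = n₁·(E₁/E₂)².
n₂ = 126 × (11.2/4.48)² = 126 × 6.25 = 787.50
Round up: n₂ = 788.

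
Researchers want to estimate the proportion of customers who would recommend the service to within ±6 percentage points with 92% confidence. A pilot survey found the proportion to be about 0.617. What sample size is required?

For a proportion with margin E = 0.06 at 92% confidence, z = 1.751.
n = p̂(1−p̂)(z/E)² = 0.617 × 0.383 × (1.751/0.06)² = 201.26
Round up: n = 202.

202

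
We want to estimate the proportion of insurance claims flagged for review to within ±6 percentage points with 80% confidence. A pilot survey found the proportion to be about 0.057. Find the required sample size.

For a proportion with margin E = 0.06 at 80% confidence, z = 1.282.
n = p̂(1−p̂)(z/E)² = 0.057 × 0.943 × (1.282/0.06)² = 24.54
Round up: n = 25.

n = 25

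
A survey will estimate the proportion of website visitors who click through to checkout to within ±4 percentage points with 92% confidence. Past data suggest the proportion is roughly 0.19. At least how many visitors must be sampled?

n = 295

For a proportion with margin E = 0.04 at 92% confidence, z = 1.751.
n = p̂(1−p̂)(z/E)² = 0.19 × 0.81 × (1.751/0.04)² = 294.91
Round up: n = 295.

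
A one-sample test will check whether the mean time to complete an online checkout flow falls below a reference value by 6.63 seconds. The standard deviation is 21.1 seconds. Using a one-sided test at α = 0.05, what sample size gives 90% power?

87

For a one-sample z-test, n = ((z_α + z_β)·σ/δ)².
z_α = 1.645 (one-sided α = 0.05); z_β = 1.282 (power 90% → β = 0.1).
n = (2.927 × 21.1 / 6.63)² = 86.77
Round up: n = 87.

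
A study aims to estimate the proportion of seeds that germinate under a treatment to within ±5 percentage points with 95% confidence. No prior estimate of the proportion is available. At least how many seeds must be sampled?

385

For a proportion with margin E = 0.05 at 95% confidence, z = 1.960.
With no prior estimate, use p = 0.5, which maximizes p(1−p) at 0.25.
n = 0.25 × (z/E)² = 0.25 × (1.960/0.05)² = 384.16
Round up: n = 385.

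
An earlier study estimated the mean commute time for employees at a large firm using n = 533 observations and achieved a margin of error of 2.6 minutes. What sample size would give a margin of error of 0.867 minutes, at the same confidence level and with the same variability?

4794

Margin of error scales as 1/√n, so n₂ = n₁·(E₁/E₂)².
n₂ = 533 × (2.6/0.867)² = 533 × 8.993 = 4793.27
Round up: n₂ = 4794.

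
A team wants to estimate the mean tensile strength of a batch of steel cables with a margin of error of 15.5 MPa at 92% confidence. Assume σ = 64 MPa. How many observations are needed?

53

For a mean, the margin of error is E = z·σ/√n, so n = (zσ/E)².
At 92% confidence, z = 1.751.
n = (1.751 × 64 / 15.5)² = 52.27
Round up: n = 53.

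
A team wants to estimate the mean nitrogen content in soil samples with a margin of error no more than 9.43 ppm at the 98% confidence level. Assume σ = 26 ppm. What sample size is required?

42

For a mean, the margin of error is E = z·σ/√n, so n = (zσ/E)².
At 98% confidence, z = 2.326.
n = (2.326 × 26 / 9.43)² = 41.13
Round up: n = 42.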